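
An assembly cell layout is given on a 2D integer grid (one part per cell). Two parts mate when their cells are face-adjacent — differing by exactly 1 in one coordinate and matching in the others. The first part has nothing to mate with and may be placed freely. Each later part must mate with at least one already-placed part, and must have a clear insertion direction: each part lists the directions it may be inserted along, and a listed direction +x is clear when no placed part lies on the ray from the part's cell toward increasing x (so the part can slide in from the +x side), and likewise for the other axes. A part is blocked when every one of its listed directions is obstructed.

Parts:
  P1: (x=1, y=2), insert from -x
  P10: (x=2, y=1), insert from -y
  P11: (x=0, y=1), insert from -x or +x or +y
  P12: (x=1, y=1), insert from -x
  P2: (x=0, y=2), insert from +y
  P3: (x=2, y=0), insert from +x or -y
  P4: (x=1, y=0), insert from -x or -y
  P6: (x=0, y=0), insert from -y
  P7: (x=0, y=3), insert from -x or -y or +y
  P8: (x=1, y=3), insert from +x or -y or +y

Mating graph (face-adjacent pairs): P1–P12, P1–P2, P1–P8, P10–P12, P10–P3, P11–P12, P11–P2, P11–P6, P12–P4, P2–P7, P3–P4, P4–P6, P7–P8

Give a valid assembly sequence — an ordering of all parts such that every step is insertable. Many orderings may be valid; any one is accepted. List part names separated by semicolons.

1. P6@(0, 0) [-y clear] — {P6}
2. P4@(1, 0) [-y clear] — {P4, P6}
3. P12@(1, 1) [-x clear] — {P12, P4, P6}
4. P11@(0, 1) [-x clear] — {P11, P12, P4, P6}
5. P1@(1, 2) [-x clear] — {P1, P11, P12, P4, P6}
6. P2@(0, 2) [+y clear] — {P1, P11, P12, P2, P4, P6}
7. P7@(0, 3) [-x clear] — {P1, P11, P12, P2, P4, P6, P7}
8. P8@(1, 3) [+x clear] — {P1, P11, P12, P2, P4, P6, P7, P8}
9. P10@(2, 1) [-y clear] — {P1, P10, P11, P12, P2, P4, P6, P7, P8}
10. P3@(2, 0) [+x clear] — {P1, P10, P11, P12, P2, P3, P4, P6, P7, P8}

P6; P4; P12; P11; P1; P2; P7; P8; P10; P3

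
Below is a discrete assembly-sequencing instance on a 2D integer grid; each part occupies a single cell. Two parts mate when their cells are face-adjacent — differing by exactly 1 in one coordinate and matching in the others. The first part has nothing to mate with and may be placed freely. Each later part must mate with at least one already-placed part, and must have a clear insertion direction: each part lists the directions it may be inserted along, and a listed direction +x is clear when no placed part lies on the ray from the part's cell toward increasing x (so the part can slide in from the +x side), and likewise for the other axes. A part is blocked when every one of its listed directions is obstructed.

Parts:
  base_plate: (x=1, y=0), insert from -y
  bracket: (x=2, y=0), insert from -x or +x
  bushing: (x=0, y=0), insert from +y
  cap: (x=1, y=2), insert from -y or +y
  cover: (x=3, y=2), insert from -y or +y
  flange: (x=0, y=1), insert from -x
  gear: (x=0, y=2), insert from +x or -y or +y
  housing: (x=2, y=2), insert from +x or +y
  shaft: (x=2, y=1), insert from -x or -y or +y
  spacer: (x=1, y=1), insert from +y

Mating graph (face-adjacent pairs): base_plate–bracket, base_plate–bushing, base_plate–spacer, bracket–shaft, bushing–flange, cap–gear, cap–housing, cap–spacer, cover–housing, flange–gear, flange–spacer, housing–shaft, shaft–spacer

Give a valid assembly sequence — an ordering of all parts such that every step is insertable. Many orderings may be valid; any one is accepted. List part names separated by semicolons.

1. spacer@(1, 1) [+y clear] — {spacer}
2. shaft@(2, 1) [-y clear] — {shaft, spacer}
3. housing@(2, 2) [+x clear] — {housing, shaft, spacer}
4. cap@(1, 2) [+y clear] — {cap, housing, shaft, spacer}
5. cover@(3, 2) [-y clear] — {cap, cover, housing, shaft, spacer}
6. bracket@(2, 0) [-x clear] — {bracket, cap, cover, housing, shaft, spacer}
7. base_plate@(1, 0) [-y clear] — {base_plate, bracket, cap, cover, housing, shaft, spacer}
8. bushing@(0, 0) [+y clear] — {base_plate, bracket, bushing, cap, cover, housing, shaft, spacer}
9. gear@(0, 2) [+y clear] — {base_plate, bracket, bushing, cap, cover, gear, housing, shaft, spacer}
10. flange@(0, 1) [-x clear] — {base_plate, bracket, bushing, cap, cover, flange, gear, housing, shaft, spacer}

spacer; shaft; housing; cap; cover; bracket; base_plate; bushing; gear; flange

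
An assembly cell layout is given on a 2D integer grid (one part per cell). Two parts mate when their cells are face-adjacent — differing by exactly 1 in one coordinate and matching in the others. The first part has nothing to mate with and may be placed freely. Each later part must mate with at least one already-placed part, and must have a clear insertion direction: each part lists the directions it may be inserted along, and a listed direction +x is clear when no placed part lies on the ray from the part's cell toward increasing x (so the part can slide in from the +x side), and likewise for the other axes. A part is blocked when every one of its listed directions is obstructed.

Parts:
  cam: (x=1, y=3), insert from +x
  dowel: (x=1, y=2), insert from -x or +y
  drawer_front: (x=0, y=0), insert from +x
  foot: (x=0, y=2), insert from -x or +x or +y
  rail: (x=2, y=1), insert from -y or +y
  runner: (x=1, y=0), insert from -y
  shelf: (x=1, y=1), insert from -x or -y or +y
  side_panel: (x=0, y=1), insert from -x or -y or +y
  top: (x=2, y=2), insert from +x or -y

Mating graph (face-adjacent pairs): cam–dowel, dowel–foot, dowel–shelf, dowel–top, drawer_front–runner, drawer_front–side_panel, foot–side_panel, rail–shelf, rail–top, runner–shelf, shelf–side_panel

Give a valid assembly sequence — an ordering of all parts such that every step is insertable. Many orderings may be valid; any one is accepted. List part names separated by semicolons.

dowel; cam; foot; top; rail; shelf; side_panel; drawer_front; runner

1. dowel@(1, 2) [-x clear] — {dowel}
2. cam@(1, 3) [+x clear] — {cam, dowel}
3. foot@(0, 2) [-x clear] — {cam, dowel, foot}
4. top@(2, 2) [+x clear] — {cam, dowel, foot, top}
5. rail@(2, 1) [-y clear] — {cam, dowel, foot, rail, top}
6. shelf@(1, 1) [-x clear] — {cam, dowel, foot, rail, shelf, top}
7. side_panel@(0, 1) [-x clear] — {cam, dowel, foot, rail, shelf, side_panel, top}
8. drawer_front@(0, 0) [+x clear] — {cam, dowel, drawer_front, foot, rail, shelf, side_panel, top}
9. runner@(1, 0) [-y clear] — {cam, dowel, drawer_front, foot, rail, runner, shelf, side_panel, top}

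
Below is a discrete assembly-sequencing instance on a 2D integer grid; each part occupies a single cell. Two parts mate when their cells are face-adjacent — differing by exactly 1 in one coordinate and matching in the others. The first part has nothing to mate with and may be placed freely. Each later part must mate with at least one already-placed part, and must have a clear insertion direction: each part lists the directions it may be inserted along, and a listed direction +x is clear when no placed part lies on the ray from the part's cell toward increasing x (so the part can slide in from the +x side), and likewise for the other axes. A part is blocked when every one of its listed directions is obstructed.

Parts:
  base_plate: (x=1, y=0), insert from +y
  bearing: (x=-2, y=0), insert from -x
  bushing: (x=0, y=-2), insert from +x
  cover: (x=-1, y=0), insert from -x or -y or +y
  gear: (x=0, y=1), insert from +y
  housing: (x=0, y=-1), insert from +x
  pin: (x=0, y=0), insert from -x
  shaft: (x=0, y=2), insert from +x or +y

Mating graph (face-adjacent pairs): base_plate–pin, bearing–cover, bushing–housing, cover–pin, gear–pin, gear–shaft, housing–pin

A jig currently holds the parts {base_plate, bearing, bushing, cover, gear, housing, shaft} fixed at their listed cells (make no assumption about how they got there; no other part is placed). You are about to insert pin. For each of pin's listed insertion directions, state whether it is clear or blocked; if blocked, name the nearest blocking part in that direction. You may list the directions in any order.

-x: nearest on ray is cover@(-1, 0) ⇒ blocked

-x: blocked by cover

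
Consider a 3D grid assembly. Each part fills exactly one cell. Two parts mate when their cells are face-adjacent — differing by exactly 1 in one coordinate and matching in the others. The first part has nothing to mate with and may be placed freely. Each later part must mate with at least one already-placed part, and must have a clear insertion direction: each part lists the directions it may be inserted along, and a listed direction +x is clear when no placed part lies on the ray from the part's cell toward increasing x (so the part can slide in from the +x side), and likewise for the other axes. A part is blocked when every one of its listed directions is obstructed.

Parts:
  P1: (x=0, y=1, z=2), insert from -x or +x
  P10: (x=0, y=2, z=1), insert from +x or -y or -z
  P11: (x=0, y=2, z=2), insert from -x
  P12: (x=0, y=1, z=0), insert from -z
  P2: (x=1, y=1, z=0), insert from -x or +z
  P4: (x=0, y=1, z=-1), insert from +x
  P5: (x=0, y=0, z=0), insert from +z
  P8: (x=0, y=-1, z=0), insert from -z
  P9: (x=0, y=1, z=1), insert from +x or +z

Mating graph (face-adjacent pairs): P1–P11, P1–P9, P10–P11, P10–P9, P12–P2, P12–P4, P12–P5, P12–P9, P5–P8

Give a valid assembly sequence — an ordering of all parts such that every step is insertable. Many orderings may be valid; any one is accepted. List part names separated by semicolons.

P5; P12; P4; P9; P1; P10; P8; P2; P11

1. P5@(0, 0, 0) [+z clear] — {P5}
2. P12@(0, 1, 0) [-z clear] — {P12, P5}
3. P4@(0, 1, -1) [+x clear] — {P12, P4, P5}
4. P9@(0, 1, 1) [+x clear] — {P12, P4, P5, P9}
5. P1@(0, 1, 2) [-x clear] — {P1, P12, P4, P5, P9}
6. P10@(0, 2, 1) [+x clear] — {P1, P10, P12, P4, P5, P9}
7. P8@(0, -1, 0) [-z clear] — {P1, P10, P12, P4, P5, P8, P9}
8. P2@(1, 1, 0) [+z clear] — {P1, P10, P12, P2, P4, P5, P8, P9}
9. P11@(0, 2, 2) [-x clear] — {P1, P10, P11, P12, P2, P4, P5, P8, P9}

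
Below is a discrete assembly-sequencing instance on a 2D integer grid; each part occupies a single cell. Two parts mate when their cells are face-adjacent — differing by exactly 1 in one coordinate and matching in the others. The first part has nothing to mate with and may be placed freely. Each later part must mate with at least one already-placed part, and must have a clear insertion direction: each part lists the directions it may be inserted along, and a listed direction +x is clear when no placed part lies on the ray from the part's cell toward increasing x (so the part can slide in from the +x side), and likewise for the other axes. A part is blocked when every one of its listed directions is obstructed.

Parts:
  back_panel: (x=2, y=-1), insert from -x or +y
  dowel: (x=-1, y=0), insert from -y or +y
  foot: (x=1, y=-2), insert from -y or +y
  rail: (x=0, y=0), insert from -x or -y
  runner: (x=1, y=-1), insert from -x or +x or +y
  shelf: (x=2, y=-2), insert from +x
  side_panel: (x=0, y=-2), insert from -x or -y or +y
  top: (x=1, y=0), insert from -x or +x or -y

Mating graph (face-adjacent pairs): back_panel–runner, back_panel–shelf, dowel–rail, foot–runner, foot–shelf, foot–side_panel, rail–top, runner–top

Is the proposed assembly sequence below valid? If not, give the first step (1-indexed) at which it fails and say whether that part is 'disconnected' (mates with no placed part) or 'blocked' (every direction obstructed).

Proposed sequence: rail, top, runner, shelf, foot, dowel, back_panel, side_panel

1. rail@(0, 0) [-x clear] — {rail}
2. top@(1, 0) [+x clear] — {rail, top}
3. runner@(1, -1) [-x clear] — {rail, runner, top}
4. shelf@(2, -2) — no placed neighbour ⇒ disconnected

Invalid at step 4 (disconnected)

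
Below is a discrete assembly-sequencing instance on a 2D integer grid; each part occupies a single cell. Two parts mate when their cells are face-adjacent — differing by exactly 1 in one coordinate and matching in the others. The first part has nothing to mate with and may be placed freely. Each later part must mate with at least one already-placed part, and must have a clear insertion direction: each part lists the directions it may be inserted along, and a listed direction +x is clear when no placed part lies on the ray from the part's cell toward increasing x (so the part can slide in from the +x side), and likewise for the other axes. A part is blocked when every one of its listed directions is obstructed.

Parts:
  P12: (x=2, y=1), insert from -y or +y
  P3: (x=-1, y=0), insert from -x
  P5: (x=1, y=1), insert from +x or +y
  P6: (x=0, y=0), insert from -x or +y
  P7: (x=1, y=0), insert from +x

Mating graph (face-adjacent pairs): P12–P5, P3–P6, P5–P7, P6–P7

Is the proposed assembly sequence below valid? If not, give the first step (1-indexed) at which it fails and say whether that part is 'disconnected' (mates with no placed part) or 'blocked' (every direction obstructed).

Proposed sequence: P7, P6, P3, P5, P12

1. P7@(1, 0) [+x clear] — {P7}
2. P6@(0, 0) [-x clear] — {P6, P7}
3. P3@(-1, 0) [-x clear] — {P3, P6, P7}
4. P5@(1, 1) [+x clear] — {P3, P5, P6, P7}
5. P12@(2, 1) [-y clear] — {P12, P3, P5, P6, P7}

Valid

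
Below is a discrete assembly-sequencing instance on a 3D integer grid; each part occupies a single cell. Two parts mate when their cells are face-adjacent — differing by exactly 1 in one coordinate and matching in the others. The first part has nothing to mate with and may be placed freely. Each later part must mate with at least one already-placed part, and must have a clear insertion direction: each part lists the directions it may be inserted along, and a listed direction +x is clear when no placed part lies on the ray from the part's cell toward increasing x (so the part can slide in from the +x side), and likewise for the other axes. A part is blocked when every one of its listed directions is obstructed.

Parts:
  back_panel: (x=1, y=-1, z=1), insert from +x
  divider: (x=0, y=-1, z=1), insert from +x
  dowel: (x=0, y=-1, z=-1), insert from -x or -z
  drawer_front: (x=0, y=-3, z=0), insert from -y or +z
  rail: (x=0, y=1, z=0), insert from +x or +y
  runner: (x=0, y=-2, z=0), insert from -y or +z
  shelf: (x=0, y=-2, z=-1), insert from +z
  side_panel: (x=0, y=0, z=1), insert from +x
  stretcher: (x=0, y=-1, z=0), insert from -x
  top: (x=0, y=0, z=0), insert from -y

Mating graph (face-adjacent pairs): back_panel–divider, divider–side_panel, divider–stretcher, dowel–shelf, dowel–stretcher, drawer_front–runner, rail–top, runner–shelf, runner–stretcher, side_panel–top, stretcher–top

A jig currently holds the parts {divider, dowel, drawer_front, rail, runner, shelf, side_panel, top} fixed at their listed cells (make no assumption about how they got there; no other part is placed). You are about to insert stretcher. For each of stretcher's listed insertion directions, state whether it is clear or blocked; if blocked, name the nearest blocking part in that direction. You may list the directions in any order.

-x: clear

-x: ray from stretcher(0, -1, 0) has no placed part ⇒ clear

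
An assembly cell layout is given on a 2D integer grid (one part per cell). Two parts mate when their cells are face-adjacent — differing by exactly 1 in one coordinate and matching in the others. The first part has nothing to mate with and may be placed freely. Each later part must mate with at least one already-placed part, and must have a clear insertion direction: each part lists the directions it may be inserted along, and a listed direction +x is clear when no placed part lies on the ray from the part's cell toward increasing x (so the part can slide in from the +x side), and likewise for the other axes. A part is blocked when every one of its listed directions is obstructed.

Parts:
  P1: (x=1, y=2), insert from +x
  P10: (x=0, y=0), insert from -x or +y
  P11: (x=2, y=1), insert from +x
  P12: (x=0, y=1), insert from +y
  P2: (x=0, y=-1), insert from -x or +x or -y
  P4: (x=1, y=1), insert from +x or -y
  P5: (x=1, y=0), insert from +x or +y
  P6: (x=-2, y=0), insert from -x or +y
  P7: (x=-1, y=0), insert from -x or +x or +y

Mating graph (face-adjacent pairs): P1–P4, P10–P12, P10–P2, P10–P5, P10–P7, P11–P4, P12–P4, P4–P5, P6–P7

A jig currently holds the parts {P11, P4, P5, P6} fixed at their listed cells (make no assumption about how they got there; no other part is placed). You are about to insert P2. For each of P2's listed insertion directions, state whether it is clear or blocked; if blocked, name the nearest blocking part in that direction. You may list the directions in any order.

-x: ray from P2(0, -1) has no placed part ⇒ clear
+x: ray from P2(0, -1) has no placed part ⇒ clear
-y: ray from P2(0, -1) has no placed part ⇒ clear

+x: clear; -x: clear; -y: clear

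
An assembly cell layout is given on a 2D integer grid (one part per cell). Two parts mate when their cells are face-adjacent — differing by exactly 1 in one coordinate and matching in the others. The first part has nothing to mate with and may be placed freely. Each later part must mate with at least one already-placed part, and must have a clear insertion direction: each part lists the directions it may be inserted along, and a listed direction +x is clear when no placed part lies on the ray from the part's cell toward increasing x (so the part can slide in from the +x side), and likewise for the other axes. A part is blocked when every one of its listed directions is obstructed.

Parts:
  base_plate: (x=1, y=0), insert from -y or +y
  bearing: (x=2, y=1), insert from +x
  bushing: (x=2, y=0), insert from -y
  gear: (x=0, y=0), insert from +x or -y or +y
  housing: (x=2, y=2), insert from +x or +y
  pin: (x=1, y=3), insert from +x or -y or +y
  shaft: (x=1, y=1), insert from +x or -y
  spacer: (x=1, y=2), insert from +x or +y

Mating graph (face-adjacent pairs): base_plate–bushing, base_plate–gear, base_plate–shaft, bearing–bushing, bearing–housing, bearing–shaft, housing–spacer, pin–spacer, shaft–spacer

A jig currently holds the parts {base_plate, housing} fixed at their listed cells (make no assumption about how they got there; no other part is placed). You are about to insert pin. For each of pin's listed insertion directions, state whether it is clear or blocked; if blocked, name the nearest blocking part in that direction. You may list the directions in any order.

+x: ray from pin(1, 3) has no placed part ⇒ clear
-y: nearest on ray is base_plate@(1, 0) ⇒ blocked
+y: ray from pin(1, 3) has no placed part ⇒ clear

+x: clear; +y: clear; -y: blocked by base_plate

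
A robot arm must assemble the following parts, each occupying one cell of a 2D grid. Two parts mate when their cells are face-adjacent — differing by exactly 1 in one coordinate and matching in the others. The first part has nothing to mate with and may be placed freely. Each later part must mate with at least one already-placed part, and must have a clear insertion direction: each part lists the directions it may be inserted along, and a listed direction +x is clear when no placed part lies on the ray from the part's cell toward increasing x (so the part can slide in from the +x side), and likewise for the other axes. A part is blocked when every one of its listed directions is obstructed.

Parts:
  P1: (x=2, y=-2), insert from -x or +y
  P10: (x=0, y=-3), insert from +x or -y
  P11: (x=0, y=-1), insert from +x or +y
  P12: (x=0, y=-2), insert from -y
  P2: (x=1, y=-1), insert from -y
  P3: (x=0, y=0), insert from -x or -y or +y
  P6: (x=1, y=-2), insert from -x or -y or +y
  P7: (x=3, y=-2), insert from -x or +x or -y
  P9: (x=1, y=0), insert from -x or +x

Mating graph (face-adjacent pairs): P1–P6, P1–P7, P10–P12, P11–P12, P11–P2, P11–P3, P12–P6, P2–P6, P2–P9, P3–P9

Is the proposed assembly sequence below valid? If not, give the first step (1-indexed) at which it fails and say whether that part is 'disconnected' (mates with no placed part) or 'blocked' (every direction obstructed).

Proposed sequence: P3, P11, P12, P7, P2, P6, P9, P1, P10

Invalid at step 4 (disconnected)

1. P3@(0, 0) [-x clear] — {P3}
2. P11@(0, -1) [+x clear] — {P11, P3}
3. P12@(0, -2) [-y clear] — {P11, P12, P3}
4. P7@(3, -2) — no placed neighbour ⇒ disconnected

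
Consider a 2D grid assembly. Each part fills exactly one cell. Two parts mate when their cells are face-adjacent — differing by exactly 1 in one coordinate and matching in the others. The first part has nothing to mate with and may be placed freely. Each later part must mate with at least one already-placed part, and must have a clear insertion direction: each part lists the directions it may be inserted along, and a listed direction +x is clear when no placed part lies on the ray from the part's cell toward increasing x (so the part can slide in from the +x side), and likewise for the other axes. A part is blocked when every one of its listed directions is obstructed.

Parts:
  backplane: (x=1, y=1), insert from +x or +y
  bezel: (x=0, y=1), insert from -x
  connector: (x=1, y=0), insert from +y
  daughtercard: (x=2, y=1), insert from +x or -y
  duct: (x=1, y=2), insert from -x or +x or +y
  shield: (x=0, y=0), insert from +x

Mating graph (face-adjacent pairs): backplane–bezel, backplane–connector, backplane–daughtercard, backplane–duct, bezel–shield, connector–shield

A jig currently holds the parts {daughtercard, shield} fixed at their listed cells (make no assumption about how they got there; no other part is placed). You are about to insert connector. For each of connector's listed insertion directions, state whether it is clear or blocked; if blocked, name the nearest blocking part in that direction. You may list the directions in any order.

+y: clear

+y: ray from connector(1, 0) has no placed part ⇒ clear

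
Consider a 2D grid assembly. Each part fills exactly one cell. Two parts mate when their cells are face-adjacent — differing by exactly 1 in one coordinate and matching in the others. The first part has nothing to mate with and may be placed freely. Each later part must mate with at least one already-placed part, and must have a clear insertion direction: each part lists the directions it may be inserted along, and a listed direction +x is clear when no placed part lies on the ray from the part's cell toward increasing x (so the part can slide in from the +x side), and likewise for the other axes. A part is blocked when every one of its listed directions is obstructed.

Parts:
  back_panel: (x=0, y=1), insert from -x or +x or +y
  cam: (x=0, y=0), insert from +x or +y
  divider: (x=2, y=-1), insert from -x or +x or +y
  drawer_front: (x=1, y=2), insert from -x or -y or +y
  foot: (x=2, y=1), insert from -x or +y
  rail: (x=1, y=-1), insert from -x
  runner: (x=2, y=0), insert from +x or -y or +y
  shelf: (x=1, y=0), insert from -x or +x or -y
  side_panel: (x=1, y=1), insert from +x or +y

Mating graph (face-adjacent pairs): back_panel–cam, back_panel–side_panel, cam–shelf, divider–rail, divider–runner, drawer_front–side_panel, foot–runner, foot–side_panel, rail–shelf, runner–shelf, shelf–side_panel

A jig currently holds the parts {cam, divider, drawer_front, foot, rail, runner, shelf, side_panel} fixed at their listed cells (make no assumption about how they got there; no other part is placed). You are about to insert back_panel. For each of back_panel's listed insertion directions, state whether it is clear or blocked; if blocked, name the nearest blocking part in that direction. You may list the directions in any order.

-x: ray from back_panel(0, 1) has no placed part ⇒ clear
+x: nearest on ray is side_panel@(1, 1) ⇒ blocked
+y: ray from back_panel(0, 1) has no placed part ⇒ clear

+x: blocked by side_panel; +y: clear; -x: clear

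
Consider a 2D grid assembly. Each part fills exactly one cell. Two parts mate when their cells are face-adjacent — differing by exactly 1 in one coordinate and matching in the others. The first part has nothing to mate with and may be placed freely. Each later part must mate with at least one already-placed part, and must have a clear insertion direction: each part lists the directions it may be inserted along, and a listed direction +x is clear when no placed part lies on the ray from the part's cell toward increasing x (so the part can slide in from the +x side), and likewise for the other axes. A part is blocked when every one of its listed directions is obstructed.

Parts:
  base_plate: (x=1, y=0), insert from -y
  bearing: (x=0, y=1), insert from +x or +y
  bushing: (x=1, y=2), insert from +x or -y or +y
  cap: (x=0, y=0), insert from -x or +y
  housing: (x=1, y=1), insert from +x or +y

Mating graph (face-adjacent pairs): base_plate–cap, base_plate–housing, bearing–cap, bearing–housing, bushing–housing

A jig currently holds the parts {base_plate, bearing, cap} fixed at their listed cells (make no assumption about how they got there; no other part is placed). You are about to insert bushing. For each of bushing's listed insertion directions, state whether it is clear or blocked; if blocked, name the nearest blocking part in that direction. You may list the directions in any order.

+x: ray from bushing(1, 2) has no placed part ⇒ clear
-y: nearest on ray is base_plate@(1, 0) ⇒ blocked
+y: ray from bushing(1, 2) has no placed part ⇒ clear

+x: clear; +y: clear; -y: blocked by base_plate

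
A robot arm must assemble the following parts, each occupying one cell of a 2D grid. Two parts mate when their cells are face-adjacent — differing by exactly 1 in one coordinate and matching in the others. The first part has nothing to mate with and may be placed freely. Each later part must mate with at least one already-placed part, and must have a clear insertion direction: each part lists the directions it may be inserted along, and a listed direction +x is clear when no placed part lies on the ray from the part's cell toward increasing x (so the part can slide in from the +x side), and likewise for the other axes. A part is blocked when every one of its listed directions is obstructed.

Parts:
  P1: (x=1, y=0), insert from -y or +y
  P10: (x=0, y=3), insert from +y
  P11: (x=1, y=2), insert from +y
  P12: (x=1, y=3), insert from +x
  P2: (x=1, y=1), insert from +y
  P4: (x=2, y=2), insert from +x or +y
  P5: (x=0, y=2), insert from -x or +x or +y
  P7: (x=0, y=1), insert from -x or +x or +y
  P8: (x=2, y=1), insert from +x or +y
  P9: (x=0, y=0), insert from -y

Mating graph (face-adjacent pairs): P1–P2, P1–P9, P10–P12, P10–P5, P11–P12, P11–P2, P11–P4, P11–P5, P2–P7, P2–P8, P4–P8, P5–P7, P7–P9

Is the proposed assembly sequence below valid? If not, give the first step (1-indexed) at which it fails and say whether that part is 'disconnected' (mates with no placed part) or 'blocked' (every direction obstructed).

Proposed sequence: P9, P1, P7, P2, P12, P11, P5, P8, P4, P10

Invalid at step 5 (disconnected)

1. P9@(0, 0) [-y clear] — {P9}
2. P1@(1, 0) [-y clear] — {P1, P9}
3. P7@(0, 1) [-x clear] — {P1, P7, P9}
4. P2@(1, 1) [+y clear] — {P1, P2, P7, P9}
5. P12@(1, 3) — no placed neighbour ⇒ disconnected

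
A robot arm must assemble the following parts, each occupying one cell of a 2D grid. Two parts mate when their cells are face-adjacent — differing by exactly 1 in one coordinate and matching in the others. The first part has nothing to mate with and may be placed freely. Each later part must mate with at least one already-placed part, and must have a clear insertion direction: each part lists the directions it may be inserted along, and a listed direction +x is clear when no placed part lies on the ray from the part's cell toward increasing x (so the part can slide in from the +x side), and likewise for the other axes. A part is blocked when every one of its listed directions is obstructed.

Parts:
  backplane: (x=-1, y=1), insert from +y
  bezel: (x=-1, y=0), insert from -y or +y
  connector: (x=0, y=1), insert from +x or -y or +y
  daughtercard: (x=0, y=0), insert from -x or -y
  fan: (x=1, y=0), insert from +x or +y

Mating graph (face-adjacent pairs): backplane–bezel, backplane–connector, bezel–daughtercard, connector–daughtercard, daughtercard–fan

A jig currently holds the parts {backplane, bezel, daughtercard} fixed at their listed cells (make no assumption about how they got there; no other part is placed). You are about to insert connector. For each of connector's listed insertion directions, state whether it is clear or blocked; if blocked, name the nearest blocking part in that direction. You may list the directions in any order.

+x: ray from connector(0, 1) has no placed part ⇒ clear
-y: nearest on ray is daughtercard@(0, 0) ⇒ blocked
+y: ray from connector(0, 1) has no placed part ⇒ clear

+x: clear; +y: clear; -y: blocked by daughtercard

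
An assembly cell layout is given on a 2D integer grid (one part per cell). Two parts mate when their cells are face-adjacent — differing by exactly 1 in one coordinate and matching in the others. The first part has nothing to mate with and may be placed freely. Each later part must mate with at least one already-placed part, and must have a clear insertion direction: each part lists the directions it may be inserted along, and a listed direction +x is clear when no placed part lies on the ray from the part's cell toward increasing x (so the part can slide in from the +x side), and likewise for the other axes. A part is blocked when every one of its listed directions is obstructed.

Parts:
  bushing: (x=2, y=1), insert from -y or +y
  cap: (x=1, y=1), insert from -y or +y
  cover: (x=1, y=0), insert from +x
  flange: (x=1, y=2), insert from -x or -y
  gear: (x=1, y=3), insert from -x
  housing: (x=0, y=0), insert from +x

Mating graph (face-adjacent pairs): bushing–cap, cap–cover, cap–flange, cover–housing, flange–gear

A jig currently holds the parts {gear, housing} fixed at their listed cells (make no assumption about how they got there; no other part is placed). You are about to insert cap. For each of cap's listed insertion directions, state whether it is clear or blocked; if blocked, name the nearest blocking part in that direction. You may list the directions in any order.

+y: blocked by gear; -y: clear

-y: ray from cap(1, 1) has no placed part ⇒ clear
+y: nearest on ray is gear@(1, 3) ⇒ blocked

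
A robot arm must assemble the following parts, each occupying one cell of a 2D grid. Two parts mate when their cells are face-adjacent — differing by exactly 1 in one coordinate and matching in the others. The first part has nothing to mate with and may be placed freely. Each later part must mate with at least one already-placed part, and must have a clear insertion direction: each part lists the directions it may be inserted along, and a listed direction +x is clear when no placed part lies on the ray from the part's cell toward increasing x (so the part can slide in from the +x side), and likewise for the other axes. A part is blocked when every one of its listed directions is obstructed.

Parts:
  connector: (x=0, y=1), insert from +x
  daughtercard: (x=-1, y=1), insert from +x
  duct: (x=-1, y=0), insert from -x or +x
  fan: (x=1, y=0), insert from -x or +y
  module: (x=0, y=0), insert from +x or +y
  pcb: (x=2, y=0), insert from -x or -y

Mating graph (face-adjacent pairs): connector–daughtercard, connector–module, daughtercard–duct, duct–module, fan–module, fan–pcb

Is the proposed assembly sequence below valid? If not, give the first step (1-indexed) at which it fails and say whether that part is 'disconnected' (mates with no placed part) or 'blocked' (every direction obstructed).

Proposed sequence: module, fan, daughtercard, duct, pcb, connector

Invalid at step 3 (disconnected)

1. module@(0, 0) [+x clear] — {module}
2. fan@(1, 0) [+y clear] — {fan, module}
3. daughtercard@(-1, 1) — no placed neighbour ⇒ disconnected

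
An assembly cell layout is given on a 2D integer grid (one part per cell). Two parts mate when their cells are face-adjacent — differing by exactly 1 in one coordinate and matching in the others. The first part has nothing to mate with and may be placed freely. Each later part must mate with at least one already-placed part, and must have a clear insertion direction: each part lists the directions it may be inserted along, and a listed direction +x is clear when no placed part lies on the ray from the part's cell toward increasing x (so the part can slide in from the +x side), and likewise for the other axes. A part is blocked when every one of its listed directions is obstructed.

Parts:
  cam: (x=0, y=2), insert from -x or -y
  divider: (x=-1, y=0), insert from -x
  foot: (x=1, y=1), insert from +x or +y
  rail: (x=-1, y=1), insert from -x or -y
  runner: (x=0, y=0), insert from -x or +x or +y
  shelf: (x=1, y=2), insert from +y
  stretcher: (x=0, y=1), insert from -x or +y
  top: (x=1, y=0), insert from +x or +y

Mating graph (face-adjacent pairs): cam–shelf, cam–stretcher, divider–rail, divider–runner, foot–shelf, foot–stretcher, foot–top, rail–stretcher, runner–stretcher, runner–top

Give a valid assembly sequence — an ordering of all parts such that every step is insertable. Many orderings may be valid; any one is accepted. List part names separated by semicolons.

1. top@(1, 0) [+x clear] — {top}
2. runner@(0, 0) [-x clear] — {runner, top}
3. stretcher@(0, 1) [-x clear] — {runner, stretcher, top}
4. rail@(-1, 1) [-x clear] — {rail, runner, stretcher, top}
5. divider@(-1, 0) [-x clear] — {divider, rail, runner, stretcher, top}
6. foot@(1, 1) [+x clear] — {divider, foot, rail, runner, stretcher, top}
7. shelf@(1, 2) [+y clear] — {divider, foot, rail, runner, shelf, stretcher, top}
8. cam@(0, 2) [-x clear] — {cam, divider, foot, rail, runner, shelf, stretcher, top}

top; runner; stretcher; rail; divider; foot; shelf; cam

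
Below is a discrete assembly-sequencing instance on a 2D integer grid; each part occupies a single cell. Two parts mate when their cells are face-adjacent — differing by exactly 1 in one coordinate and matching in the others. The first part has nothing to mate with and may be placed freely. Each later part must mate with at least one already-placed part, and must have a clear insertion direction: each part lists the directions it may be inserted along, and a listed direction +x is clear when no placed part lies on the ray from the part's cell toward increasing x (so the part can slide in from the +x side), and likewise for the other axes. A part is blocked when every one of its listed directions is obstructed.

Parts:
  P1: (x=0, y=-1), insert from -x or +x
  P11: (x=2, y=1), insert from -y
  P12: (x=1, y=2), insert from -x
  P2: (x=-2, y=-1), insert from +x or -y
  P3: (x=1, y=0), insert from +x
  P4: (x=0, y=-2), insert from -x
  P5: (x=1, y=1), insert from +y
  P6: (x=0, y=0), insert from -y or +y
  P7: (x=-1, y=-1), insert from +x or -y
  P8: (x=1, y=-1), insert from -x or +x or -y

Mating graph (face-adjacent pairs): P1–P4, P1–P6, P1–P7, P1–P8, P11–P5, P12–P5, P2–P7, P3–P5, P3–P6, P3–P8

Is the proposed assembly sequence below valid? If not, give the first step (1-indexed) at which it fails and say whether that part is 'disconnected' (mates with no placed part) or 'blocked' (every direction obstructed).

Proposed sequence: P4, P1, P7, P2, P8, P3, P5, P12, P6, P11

1. P4@(0, -2) [-x clear] — {P4}
2. P1@(0, -1) [-x clear] — {P1, P4}
3. P7@(-1, -1) [-y clear] — {P1, P4, P7}
4. P2@(-2, -1) [-y clear] — {P1, P2, P4, P7}
5. P8@(1, -1) [+x clear] — {P1, P2, P4, P7, P8}
6. P3@(1, 0) [+x clear] — {P1, P2, P3, P4, P7, P8}
7. P5@(1, 1) [+y clear] — {P1, P2, P3, P4, P5, P7, P8}
8. P12@(1, 2) [-x clear] — {P1, P12, P2, P3, P4, P5, P7, P8}
9. P6@(0, 0) [+y clear] — {P1, P12, P2, P3, P4, P5, P6, P7, P8}
10. P11@(2, 1) [-y clear] — {P1, P11, P12, P2, P3, P4, P5, P6, P7, P8}

Valid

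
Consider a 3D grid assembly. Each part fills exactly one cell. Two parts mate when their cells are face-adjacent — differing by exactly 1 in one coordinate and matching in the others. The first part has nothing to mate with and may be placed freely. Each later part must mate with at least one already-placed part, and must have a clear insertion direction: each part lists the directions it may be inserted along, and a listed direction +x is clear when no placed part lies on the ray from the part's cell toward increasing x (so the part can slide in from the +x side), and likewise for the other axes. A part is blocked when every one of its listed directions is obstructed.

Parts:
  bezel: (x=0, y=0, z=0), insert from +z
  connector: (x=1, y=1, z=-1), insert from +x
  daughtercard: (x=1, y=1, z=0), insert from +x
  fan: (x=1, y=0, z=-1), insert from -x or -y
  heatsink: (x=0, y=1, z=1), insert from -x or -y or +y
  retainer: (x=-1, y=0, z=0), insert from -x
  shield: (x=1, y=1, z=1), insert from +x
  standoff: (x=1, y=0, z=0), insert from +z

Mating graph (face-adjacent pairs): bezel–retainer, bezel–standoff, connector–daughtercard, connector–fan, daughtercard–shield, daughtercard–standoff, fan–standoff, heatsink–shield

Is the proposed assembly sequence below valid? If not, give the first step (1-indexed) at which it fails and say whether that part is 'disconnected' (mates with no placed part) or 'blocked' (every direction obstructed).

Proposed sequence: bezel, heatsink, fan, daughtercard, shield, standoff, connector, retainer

1. bezel@(0, 0, 0) [+z clear] — {bezel}
2. heatsink@(0, 1, 1) — no placed neighbour ⇒ disconnected

Invalid at step 2 (disconnected)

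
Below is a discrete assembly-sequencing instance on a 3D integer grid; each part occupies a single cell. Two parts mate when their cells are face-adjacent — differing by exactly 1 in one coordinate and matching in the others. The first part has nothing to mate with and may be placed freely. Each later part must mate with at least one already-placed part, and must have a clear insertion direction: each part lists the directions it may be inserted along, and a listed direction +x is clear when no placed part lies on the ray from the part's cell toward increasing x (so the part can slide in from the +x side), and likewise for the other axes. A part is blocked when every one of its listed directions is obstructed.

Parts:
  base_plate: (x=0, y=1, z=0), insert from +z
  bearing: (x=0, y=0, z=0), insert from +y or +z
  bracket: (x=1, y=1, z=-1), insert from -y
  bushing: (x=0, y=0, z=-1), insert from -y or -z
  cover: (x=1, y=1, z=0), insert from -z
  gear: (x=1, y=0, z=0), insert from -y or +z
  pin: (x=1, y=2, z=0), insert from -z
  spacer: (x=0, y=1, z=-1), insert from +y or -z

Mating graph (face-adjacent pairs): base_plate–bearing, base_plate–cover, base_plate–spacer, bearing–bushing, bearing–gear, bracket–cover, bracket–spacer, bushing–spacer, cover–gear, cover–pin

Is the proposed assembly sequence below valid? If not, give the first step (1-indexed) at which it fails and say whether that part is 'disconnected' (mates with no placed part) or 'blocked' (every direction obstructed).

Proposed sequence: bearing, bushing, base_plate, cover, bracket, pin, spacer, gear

1. bearing@(0, 0, 0) [+y clear] — {bearing}
2. bushing@(0, 0, -1) [-y clear] — {bearing, bushing}
3. base_plate@(0, 1, 0) [+z clear] — {base_plate, bearing, bushing}
4. cover@(1, 1, 0) [-z clear] — {base_plate, bearing, bushing, cover}
5. bracket@(1, 1, -1) [-y clear] — {base_plate, bearing, bracket, bushing, cover}
6. pin@(1, 2, 0) [-z clear] — {base_plate, bearing, bracket, bushing, cover, pin}
7. spacer@(0, 1, -1) [+y clear] — {base_plate, bearing, bracket, bushing, cover, pin, spacer}
8. gear@(1, 0, 0) [-y clear] — {base_plate, bearing, bracket, bushing, cover, gear, pin, spacer}

Valid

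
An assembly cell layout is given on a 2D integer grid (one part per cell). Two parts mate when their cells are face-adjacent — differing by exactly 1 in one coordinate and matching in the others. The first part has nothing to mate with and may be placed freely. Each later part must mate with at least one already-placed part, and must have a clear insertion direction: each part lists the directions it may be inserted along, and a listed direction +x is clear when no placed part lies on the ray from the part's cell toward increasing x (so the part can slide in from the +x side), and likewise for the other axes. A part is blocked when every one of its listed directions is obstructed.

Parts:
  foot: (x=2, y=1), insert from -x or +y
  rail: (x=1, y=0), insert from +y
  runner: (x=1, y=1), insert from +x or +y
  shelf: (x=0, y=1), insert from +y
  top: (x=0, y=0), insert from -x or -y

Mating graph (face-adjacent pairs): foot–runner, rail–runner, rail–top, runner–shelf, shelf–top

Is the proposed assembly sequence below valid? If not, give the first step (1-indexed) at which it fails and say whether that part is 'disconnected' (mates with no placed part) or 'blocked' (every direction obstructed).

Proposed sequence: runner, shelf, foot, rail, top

1. runner@(1, 1) [+x clear] — {runner}
2. shelf@(0, 1) [+y clear] — {runner, shelf}
3. foot@(2, 1) [+y clear] — {foot, runner, shelf}
4. rail@(1, 0) — +y all obstructed ⇒ blocked

Invalid at step 4 (blocked)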